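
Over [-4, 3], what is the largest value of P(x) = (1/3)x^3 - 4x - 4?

The derivative is x^2 - 4, which vanishes at x = -2 and x = 2.
Evaluating at the critical points and endpoints: P(-4) = -28/3,  P(-2) = 4/3,  P(2) = -28/3,  P(3) = -7.
So the maximum is P(-2) = 4/3.

4/3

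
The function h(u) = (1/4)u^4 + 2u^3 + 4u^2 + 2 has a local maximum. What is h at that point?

Critical points: h'(u) = u^3 + 6u^2 + 8u vanishes at u = -4, -2, 0.
Second-derivative test with h''(u) = 3u^2 + 12u + 8: h''(-4) = 8 > 0 ⇒ local minimum; h''(-2) = -4 < 0 ⇒ local maximum; h''(0) = 8 > 0 ⇒ local minimum.
Thus h has its local maximum at u = -2, with value 6.

6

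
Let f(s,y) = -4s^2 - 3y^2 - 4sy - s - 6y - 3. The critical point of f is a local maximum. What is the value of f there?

∂f/∂s = -8s - 4y - 1 = 0 and ∂f/∂y = -4s - 6y - 6 = 0, so (s, y) = (9/16, -11/8).
The Hessian has f_{ss} = -8, f_{yy} = -6, f_{sy} = -4, giving D = 32 > 0 with f_{ss} < 0, so the point is a local maximum.
f(9/16, -11/8) = 27/32.

27/32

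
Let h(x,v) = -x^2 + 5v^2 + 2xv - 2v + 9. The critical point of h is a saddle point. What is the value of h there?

∂h/∂x = -2x + 2v = 0 and ∂h/∂v = 2x + 10v - 2 = 0, so (x, v) = (1/6, 1/6).
The Hessian has h_{xx} = -2, h_{vv} = 10, h_{xv} = 2, giving D = -24 < 0, so the point is a saddle point.
h(1/6, 1/6) = 53/6.

53/6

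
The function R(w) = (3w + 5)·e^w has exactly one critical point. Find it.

Differentiating with the product rule gives R'(w) = (3w + 8)·e^w. Since e^w > 0, the only critical point is w = -8/3.
R''(-8/3) has the same sign as 3 > 0, so this is a local minimum.
R(-8/3) = (-3)·e^(-8/3) ≈ -0.2085.

-8/3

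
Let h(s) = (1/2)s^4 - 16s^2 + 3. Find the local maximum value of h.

h'(s) = 2s^3 - 32s = 0 at s = -4, 0, 4.
h''(s) = 6s^2 - 32. h''(-4) = 64 > 0 ⇒ local minimum; h''(0) = -32 < 0 ⇒ local maximum; h''(4) = 64 > 0 ⇒ local minimum.
The local maximum is h(0) = 3.

3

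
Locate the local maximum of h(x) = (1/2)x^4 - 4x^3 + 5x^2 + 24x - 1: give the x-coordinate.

h'(x) = 2x^3 - 12x^2 + 10x + 24. Setting h'(x) = 0 gives x ∈ {-1, 3, 4}.
Second-derivative test with h''(x) = 6x^2 - 24x + 10: h''(-1) = 40 > 0 ⇒ local minimum; h''(3) = -8 < 0 ⇒ local maximum; h''(4) = 10 > 0 ⇒ local minimum.
Thus h has its local maximum at x = 3, with value 97/2.

3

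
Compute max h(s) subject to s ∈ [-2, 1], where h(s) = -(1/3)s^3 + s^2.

20/3

h'(s) = -s^2 + 2s, whose only zero in [-2, 1] is s = 0.
Evaluating at the critical points and endpoints: h(-2) = 20/3, h(0) = 0, h(1) = 2/3.
Hence the absolute maximum is 20/3 at s = -2.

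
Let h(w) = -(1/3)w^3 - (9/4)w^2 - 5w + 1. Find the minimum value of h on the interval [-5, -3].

h'(w) = -w^2 - (9/2)w - 5, which has no zeros in [-5, -3].
Evaluating at the critical points and endpoints: h(-5) = 137/12,  h(-3) = 19/4.
Hence the absolute minimum is 19/4 at w = -3.

19/4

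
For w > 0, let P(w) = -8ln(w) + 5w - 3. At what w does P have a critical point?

8/5

P'(w) = -8/w + 5 = 0 gives w = 8/5.
P''(w) = 8/w², which is positive for w > 0, so this is a local minimum.
P(8/5) = -8·ln(8/5) + 8 - 3 ≈ 1.2400.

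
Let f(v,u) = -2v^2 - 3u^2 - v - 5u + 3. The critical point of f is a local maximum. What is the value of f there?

125/24

∂f/∂v = -4v - 1 = 0 and ∂f/∂u = -6u - 5 = 0, so (v, u) = (-1/4, -5/6).
The Hessian has f_{vv} = -4, f_{uu} = -6, f_{vu} = 0, giving D = 24 > 0 with f_{vv} < 0, so the point is a local maximum.
f(-1/4, -5/6) = 125/24.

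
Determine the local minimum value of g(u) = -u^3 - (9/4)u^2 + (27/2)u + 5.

-115/4

Critical points: g'(u) = -3u^2 - (9/2)u + 27/2 vanishes at u = -3, 3/2.
g''(u) = -6u - 9/2. g''(-3) = 27/2 > 0 ⇒ local minimum; g''(3/2) = -27/2 < 0 ⇒ local maximum.
Thus g has its local minimum at u = -3, with value -115/4.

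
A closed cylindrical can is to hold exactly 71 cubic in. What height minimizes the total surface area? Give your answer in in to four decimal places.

4.4880

With radius r and height h, πr²h = 71 so h = 71/(πr²), and S(r) = 2πr² + 2πrh = 2πr² + 2·71/r.
S'(r) = 4πr − 2·71/r² = 0 ⇒ r³ = 71/(2π), so r ≈ 2.2440 and h = 2r ≈ 4.4880.
S''(r) = 4π + 4·71/r³ > 0, so this is the minimum; S ≈ 94.9191.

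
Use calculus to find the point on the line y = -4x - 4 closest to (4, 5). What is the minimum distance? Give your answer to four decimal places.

6.0634

Minimize D(x)^2 = (x - 4)^2 + (-4x - 9)^2.
d/dx[D^2] = 2(x - 4) + 2·(-4)·(-4x - 9) = 0 ⇒ x = -32/17.
Then y = 60/17 and the distance is √(625/17) ≈ 6.0634.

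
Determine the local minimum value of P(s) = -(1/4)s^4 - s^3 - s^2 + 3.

P'(s) = -s^3 - 3s^2 - 2s. Setting P'(s) = 0 gives s ∈ {-2, -1, 0}.
Second-derivative test with P''(s) = -3s^2 - 6s - 2: P''(-2) = -2 < 0 ⇒ local maximum; P''(-1) = 1 > 0 ⇒ local minimum; P''(0) = -2 < 0 ⇒ local maximum.
So the local minimum value is P(-1) = 11/4.

11/4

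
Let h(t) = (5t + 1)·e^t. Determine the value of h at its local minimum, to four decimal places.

-1.5060

Differentiating with the product rule gives h'(t) = (5t + 6)·e^t. Since e^t > 0, the only critical point is t = -6/5.
h''(-6/5) has the same sign as 5 > 0, so this is a local minimum.
h(-6/5) = (-5)·e^(-6/5) ≈ -1.5060.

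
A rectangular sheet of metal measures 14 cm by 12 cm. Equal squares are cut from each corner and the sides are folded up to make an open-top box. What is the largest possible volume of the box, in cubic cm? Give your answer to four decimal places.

160.5837

With cut size x, the volume is V(x) = x(14 − 2x)(12 − 2x) for 0 < x < 6.
V'(x) = 12x^2 − 104x + 168. Setting V'(x) = 0 gives x ≈ 2.1475 (the root in (0, 6)).
V''(x) = 24x − 104 is negative there, so this is the maximum; V ≈ 160.5837.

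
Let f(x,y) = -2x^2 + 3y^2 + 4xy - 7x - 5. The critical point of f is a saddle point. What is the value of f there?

-53/40

∂f/∂x = -4x + 4y - 7 = 0 and ∂f/∂y = 4x + 6y = 0, so (x, y) = (-21/20, 7/10).
The Hessian has f_{xx} = -4, f_{yy} = 6, f_{xy} = 4, giving D = -40 < 0, so the point is a saddle point.
f(-21/20, 7/10) = -53/40.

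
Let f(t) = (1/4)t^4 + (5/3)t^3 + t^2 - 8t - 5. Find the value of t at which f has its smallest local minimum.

1

f'(t) = t^3 + 5t^2 + 2t - 8. Setting f'(t) = 0 gives t ∈ {-4, -2, 1}.
f''(t) = 3t^2 + 10t + 2. f''(-4) = 10 > 0 ⇒ local minimum; f''(-2) = -6 < 0 ⇒ local maximum; f''(1) = 15 > 0 ⇒ local minimum.
The smallest local minimum is f(1) = -121/12.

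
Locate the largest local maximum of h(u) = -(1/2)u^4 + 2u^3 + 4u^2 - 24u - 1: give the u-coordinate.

h'(u) = -2u^3 + 6u^2 + 8u - 24 = 0 at u = -2, 2, 3.
Since h''(u) = -6u^2 + 12u + 8, we get h''(-2) = -40 < 0 ⇒ local maximum; h''(2) = 8 > 0 ⇒ local minimum; h''(3) = -10 < 0 ⇒ local maximum.
So the largest local maximum value is h(-2) = 39.

-2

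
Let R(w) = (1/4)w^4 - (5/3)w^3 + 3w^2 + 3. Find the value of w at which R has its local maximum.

R'(w) = w^3 - 5w^2 + 6w. Setting R'(w) = 0 gives w ∈ {0, 2, 3}.
Second-derivative test with R''(w) = 3w^2 - 10w + 6: R''(0) = 6 > 0 ⇒ local minimum; R''(2) = -2 < 0 ⇒ local maximum; R''(3) = 3 > 0 ⇒ local minimum.
The local maximum is R(2) = 17/3.

2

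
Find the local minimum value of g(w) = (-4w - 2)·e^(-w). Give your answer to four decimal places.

g'(w) = (-4)·e^(-w) + (-4w - 2)·(-1)·e^(-w) = (4w - 2)·e^(-w). Since e^(-w) > 0, the only critical point is w = 1/2.
g''(1/2) has the same sign as 4 > 0, so this is a local minimum.
g(1/2) = (-4)·e^(-1/2) ≈ -2.4261.

-2.4261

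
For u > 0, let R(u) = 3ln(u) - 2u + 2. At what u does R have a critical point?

R'(u) = 3/u − 2 = 0 gives u = 3/2.
R''(u) = -3/u², which is negative for u > 0, so this is a local maximum.
R(3/2) = 3·ln(3/2) - 3 + 2 ≈ 0.2164.

3/2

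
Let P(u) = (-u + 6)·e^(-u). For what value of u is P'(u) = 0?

Differentiating with the product rule gives P'(u) = (u - 7)·e^(-u). Since e^(-u) > 0, the only critical point is u = 7.
P''(7) has the same sign as 1 > 0, so this is a local minimum.
P(7) = (-1)·e^(-7) ≈ -0.0009.

7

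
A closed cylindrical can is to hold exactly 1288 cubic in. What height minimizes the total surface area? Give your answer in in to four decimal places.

With radius r and height h, πr²h = 1288 so h = 1288/(πr²), and S(r) = 2πr² + 2πrh = 2πr² + 2·1288/r.
S'(r) = 4πr − 2·1288/r² = 0 ⇒ r³ = 1288/(2π), so r ≈ 5.8963 and h = 2r ≈ 11.7926.
S''(r) = 4π + 4·1288/r³ > 0, so this is the minimum; S ≈ 655.3276.

11.7926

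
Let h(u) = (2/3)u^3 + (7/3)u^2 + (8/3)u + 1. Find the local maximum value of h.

Critical points: h'(u) = 2u^2 + (14/3)u + 8/3 vanishes at u = -4/3, -1.
Since h''(u) = 4u + 14/3, we get h''(-4/3) = -2/3 < 0 ⇒ local maximum; h''(-1) = 2/3 > 0 ⇒ local minimum.
The local maximum is h(-4/3) = 1/81.

1/81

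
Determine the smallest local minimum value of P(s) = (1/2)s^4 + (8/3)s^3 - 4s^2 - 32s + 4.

P'(s) = 2s^3 + 8s^2 - 8s - 32. Setting P'(s) = 0 gives s ∈ {-4, -2, 2}.
Second-derivative test with P''(s) = 6s^2 + 16s - 8: P''(-4) = 24 > 0 ⇒ local minimum; P''(-2) = -16 < 0 ⇒ local maximum; P''(2) = 48 > 0 ⇒ local minimum.
So the smallest local minimum value is P(2) = -140/3.

-140/3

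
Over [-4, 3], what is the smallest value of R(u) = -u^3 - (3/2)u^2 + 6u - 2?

-49/2

The derivative is -3u^2 - 3u + 6, which vanishes at u = -2 and u = 1.
Evaluating at the critical points and endpoints: R(-4) = 14, R(-2) = -12, R(1) = 3/2, R(3) = -49/2.
Hence the absolute minimum is -49/2 at u = 3.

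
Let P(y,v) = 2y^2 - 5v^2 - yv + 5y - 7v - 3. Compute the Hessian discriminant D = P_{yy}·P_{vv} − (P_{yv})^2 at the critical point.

-41

∂P/∂y = 4y - v + 5 = 0 and ∂P/∂v = -y - 10v - 7 = 0, so (y, v) = (-57/41, -23/41).
The Hessian has P_{yy} = 4, P_{vv} = -10, P_{yv} = -1, giving D = -41 < 0, so the point is a saddle point.
D = (4)·(-10) − (-1)^2 = -41.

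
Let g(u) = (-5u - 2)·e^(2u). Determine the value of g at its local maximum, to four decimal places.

g'(u) = (-5)·e^(2u) + (-5u - 2)·2·e^(2u) = (-10u - 9)·e^(2u). Since e^(2u) > 0, the only critical point is u = -9/10.
g''(-9/10) has the same sign as -10 < 0, so this is a local maximum.
g(-9/10) = (5/2)·e^(-9/5) ≈ 0.4132.

0.4132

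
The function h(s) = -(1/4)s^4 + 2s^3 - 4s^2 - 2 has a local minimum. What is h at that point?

Critical points: h'(s) = -s^3 + 6s^2 - 8s vanishes at s = 0, 2, 4.
Second-derivative test with h''(s) = -3s^2 + 12s - 8: h''(0) = -8 < 0 ⇒ local maximum; h''(2) = 4 > 0 ⇒ local minimum; h''(4) = -8 < 0 ⇒ local maximum.
So the local minimum value is h(2) = -6.

-6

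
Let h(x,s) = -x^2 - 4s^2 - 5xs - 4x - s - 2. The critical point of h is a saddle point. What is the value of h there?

-7

∂h/∂x = -2x - 5s - 4 = 0 and ∂h/∂s = -5x - 8s - 1 = 0, so (x, s) = (3, -2).
The Hessian has h_{xx} = -2, h_{ss} = -8, h_{xs} = -5, giving D = -9 < 0, so the point is a saddle point.
h(3, -2) = -7.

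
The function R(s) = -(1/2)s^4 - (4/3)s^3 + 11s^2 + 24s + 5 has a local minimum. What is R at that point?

-43/6

Critical points: R'(s) = -2s^3 - 4s^2 + 22s + 24 vanishes at s = -4, -1, 3.
R''(s) = -6s^2 - 8s + 22. R''(-4) = -42 < 0 ⇒ local maximum; R''(-1) = 24 > 0 ⇒ local minimum; R''(3) = -56 < 0 ⇒ local maximum.
The local minimum is R(-1) = -43/6.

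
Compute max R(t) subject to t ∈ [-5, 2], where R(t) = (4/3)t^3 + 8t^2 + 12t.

The derivative is 4t^2 + 16t + 12, which vanishes at t = -3 and t = -1.
Evaluating at the critical points and endpoints: R(-5) = -80/3, R(-3) = 0, R(-1) = -16/3, R(2) = 200/3.
The maximum over the interval is 200/3, attained at t = 2.

200/3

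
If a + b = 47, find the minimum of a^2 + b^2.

2209/2

With a + b = 47, a^2 + b^2 = a^2 + (47 − a)^2.
The derivative 2a − 2(47 − a) = 4a − 94 vanishes at a = 47/2; second derivative 4 > 0, a minimum.
The minimum is 2·(47/2)^2 = 2209/2.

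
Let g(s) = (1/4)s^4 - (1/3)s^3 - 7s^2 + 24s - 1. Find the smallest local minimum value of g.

g'(s) = s^3 - s^2 - 14s + 24 = 0 at s = -4, 2, 3.
Second-derivative test with g''(s) = 3s^2 - 2s - 14: g''(-4) = 42 > 0 ⇒ local minimum; g''(2) = -6 < 0 ⇒ local maximum; g''(3) = 7 > 0 ⇒ local minimum.
Thus g has its smallest local minimum at s = -4, with value -371/3.

-371/3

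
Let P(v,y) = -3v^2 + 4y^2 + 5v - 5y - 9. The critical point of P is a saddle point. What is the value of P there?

-407/48

∂P/∂v = -6v + 5 = 0 and ∂P/∂y = 8y - 5 = 0, so (v, y) = (5/6, 5/8).
The Hessian has P_{vv} = -6, P_{yy} = 8, P_{vy} = 0, giving D = -48 < 0, so the point is a saddle point.
P(5/6, 5/8) = -407/48.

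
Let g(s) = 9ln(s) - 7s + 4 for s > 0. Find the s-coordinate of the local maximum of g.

g'(s) = 9/s − 7 = 0 gives s = 9/7.
g''(s) = -9/s², which is negative for s > 0, so this is a local maximum.
g(9/7) = 9·ln(9/7) - 9 + 4 ≈ -2.7382.

9/7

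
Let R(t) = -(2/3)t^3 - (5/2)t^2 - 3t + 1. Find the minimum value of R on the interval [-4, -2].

7/3

Differentiating, R'(t) = -2t^2 - 5t - 3; which has no zeros in [-4, -2].
Evaluating at the critical points and endpoints: R(-4) = 47/3, R(-2) = 7/3.
Hence the absolute minimum is 7/3 at t = -2.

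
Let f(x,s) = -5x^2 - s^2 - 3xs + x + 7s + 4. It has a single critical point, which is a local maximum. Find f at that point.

269/11

∂f/∂x = -10x - 3s + 1 = 0 and ∂f/∂s = -3x - 2s + 7 = 0, so (x, s) = (-19/11, 67/11).
The Hessian has f_{xx} = -10, f_{ss} = -2, f_{xs} = -3, giving D = 11 > 0 with f_{xx} < 0, so the point is a local maximum.
f(-19/11, 67/11) = 269/11.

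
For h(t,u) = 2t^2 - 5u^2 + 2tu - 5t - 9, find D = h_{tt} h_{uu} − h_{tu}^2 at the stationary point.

∂h/∂t = 4t + 2u - 5 = 0 and ∂h/∂u = 2t - 10u = 0, so (t, u) = (25/22, 5/22).
The Hessian has h_{tt} = 4, h_{uu} = -10, h_{tu} = 2, giving D = -44 < 0, so the point is a saddle point.
D = (4)·(-10) − (2)^2 = -44.

-44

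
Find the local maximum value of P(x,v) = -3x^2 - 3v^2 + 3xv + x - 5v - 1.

∂P/∂x = -6x + 3v + 1 = 0 and ∂P/∂v = 3x - 6v - 5 = 0, so (x, v) = (-1/3, -1).
The Hessian has P_{xx} = -6, P_{vv} = -6, P_{xv} = 3, giving D = 27 > 0 with P_{xx} < 0, so the point is a local maximum.
P(-1/3, -1) = 4/3.

4/3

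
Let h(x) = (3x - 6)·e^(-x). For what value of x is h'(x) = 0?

3

By the product rule, h'(x) = (-3x + 9)·e^(-x). Since e^(-x) > 0, the only critical point is x = 3.
h''(3) has the same sign as -3 < 0, so this is a local maximum.
h(3) = (3)·e^(-3) ≈ 0.1494.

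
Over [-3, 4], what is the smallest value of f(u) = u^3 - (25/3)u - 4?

-358/27

The derivative is 3u^2 - 25/3, which vanishes at u = -5/3 and u = 5/3.
Compare values at every candidate in [-3, 4]: f(-3) = -6, f(-5/3) = 142/27, f(5/3) = -358/27, f(4) = 80/3.
So the minimum is f(5/3) = -358/27.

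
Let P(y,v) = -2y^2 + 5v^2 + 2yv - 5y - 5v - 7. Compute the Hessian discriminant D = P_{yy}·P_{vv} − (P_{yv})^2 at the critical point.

-44

∂P/∂y = -4y + 2v - 5 = 0 and ∂P/∂v = 2y + 10v - 5 = 0, so (y, v) = (-10/11, 15/22).
The Hessian has P_{yy} = -4, P_{vv} = 10, P_{yv} = 2, giving D = -44 < 0, so the point is a saddle point.
D = (-4)·(10) − (2)^2 = -44.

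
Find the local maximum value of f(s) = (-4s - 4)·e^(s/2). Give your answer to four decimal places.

By the product rule, f'(s) = (-2s - 6)·e^(s/2). Since e^(s/2) > 0, the only critical point is s = -3.
f''(-3) has the same sign as -2 < 0, so this is a local maximum.
f(-3) = (8)·e^(-3/2) ≈ 1.7850.

1.7850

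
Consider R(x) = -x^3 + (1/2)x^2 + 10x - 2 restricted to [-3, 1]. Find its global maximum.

15/2

Differentiating, R'(x) = -3x^2 + x + 10; whose only zero in [-3, 1] is x = -5/3.
Evaluating at the critical points and endpoints: R(-3) = -1/2; R(-5/3) = -683/54; R(1) = 15/2.
Hence the absolute maximum is 15/2 at x = 1.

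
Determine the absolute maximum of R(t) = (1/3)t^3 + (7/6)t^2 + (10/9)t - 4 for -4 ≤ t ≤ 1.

The derivative is t^2 + (7/3)t + 10/9, which vanishes at t = -5/3 and t = -2/3.
Evaluating at the critical points and endpoints: R(-4) = -100/9, R(-5/3) = -673/162, R(-2/3) = -350/81, R(1) = -25/18.
The maximum over the interval is -25/18, attained at t = 1.

-25/18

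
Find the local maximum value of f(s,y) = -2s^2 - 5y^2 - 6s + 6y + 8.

143/10

∂f/∂s = -4s - 6 = 0 and ∂f/∂y = -10y + 6 = 0, so (s, y) = (-3/2, 3/5).
The Hessian has f_{ss} = -4, f_{yy} = -10, f_{sy} = 0, giving D = 40 > 0 with f_{ss} < 0, so the point is a local maximum.
f(-3/2, 3/5) = 143/10.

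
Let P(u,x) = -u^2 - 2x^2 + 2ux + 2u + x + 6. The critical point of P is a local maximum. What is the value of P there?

∂P/∂u = -2u + 2x + 2 = 0 and ∂P/∂x = 2u - 4x + 1 = 0, so (u, x) = (5/2, 3/2).
The Hessian has P_{uu} = -2, P_{xx} = -4, P_{ux} = 2, giving D = 4 > 0 with P_{uu} < 0, so the point is a local maximum.
P(5/2, 3/2) = 37/4.

37/4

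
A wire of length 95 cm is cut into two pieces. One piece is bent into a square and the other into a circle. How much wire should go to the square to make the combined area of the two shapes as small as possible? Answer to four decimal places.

Let x be the length used for the square. Square side x/4; circle radius (95−x)/(2π).
A(x) = (x/4)² + π·((95−x)/(2π))² = x²/16 + (95−x)²/(4π) for 0 ≤ x ≤ 95. A'(x) = x/8 − (95−x)/(2π) = 0 gives x = 4·95/(π+4) ≈ 53.2094.
A'' = 1/8 + 1/(2π) > 0, so this gives the minimum combined area; x ≈ 53.2094 cm to the square.

53.2094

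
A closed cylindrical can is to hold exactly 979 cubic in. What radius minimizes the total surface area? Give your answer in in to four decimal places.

5.3811

With radius r and height h, πr²h = 979 so h = 979/(πr²), and S(r) = 2πr² + 2πrh = 2πr² + 2·979/r.
S'(r) = 4πr − 2·979/r² = 0 ⇒ r³ = 979/(2π), so r ≈ 5.3811 and h = 2r ≈ 10.7621.
S''(r) = 4π + 4·979/r³ > 0, so this is the minimum; S ≈ 545.8035.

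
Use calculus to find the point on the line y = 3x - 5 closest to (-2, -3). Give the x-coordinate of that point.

2/5

Minimize D(x)^2 = (x + 2)^2 + (3x - 2)^2.
d/dx[D^2] = 2(x + 2) + 2·3·(3x - 2) = 0 ⇒ x = 2/5.
Then y = -19/5 and the distance is √(32/5) ≈ 2.5298.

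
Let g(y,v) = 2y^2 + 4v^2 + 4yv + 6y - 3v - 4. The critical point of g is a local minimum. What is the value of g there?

∂g/∂y = 4y + 4v + 6 = 0 and ∂g/∂v = 4y + 8v - 3 = 0, so (y, v) = (-15/4, 9/4).
The Hessian has g_{yy} = 4, g_{vv} = 8, g_{yv} = 4, giving D = 16 > 0 with g_{yy} > 0, so the point is a local minimum.
g(-15/4, 9/4) = -149/8.

-149/8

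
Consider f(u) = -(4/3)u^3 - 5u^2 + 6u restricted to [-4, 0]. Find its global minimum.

The derivative is -4u^2 - 10u + 6, whose only zero in [-4, 0] is u = -3.
Compare values at every candidate in [-4, 0]: f(-4) = -56/3; f(-3) = -27; f(0) = 0.
So the minimum is f(-3) = -27.

-27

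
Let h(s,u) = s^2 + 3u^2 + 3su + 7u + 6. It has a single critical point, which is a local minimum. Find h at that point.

-31/3

∂h/∂s = 2s + 3u = 0 and ∂h/∂u = 3s + 6u + 7 = 0, so (s, u) = (7, -14/3).
The Hessian has h_{ss} = 2, h_{uu} = 6, h_{su} = 3, giving D = 3 > 0 with h_{ss} > 0, so the point is a local minimum.
h(7, -14/3) = -31/3.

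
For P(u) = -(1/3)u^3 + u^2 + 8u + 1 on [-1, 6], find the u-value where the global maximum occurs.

The derivative is -u^2 + 2u + 8, whose only zero in [-1, 6] is u = 4.
Compare values at every candidate in [-1, 6]: P(-1) = -17/3, P(4) = 83/3, P(6) = 13.
Hence the absolute maximum is 83/3 at u = 4.

4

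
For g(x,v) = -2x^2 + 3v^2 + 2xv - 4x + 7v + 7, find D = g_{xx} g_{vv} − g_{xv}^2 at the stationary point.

-28

∂g/∂x = -4x + 2v - 4 = 0 and ∂g/∂v = 2x + 6v + 7 = 0, so (x, v) = (-19/14, -5/7).
The Hessian has g_{xx} = -4, g_{vv} = 6, g_{xv} = 2, giving D = -28 < 0, so the point is a saddle point.
D = (-4)·(6) − (2)^2 = -28.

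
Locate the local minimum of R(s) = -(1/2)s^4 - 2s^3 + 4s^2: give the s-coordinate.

0

Critical points: R'(s) = -2s^3 - 6s^2 + 8s vanishes at s = -4, 0, 1.
R''(s) = -6s^2 - 12s + 8. R''(-4) = -40 < 0 ⇒ local maximum; R''(0) = 8 > 0 ⇒ local minimum; R''(1) = -10 < 0 ⇒ local maximum.
So the local minimum value is R(0) = 0.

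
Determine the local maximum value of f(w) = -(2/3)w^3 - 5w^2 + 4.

f'(w) = -2w^2 - 10w. Setting f'(w) = 0 gives w ∈ {-5, 0}.
f''(w) = -4w - 10. f''(-5) = 10 > 0 ⇒ local minimum; f''(0) = -10 < 0 ⇒ local maximum.
Thus f has its local maximum at w = 0, with value 4.

4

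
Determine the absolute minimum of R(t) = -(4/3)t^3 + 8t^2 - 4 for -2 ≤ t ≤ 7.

-208/3

R'(t) = -4t^2 + 16t, which vanishes at t = 0 and t = 4.
Compare values at every candidate in [-2, 7]: R(-2) = 116/3, R(0) = -4, R(4) = 116/3, R(7) = -208/3.
Hence the absolute minimum is -208/3 at t = 7.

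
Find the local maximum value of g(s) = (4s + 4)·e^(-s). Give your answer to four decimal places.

g'(s) = 4·e^(-s) + (4s + 4)·(-1)·e^(-s) = (-4s)·e^(-s). Since e^(-s) > 0, the only critical point is s = 0.
g''(0) has the same sign as -4 < 0, so this is a local maximum.
g(0) = (4)·e^(0) ≈ 4.0000.

4.0000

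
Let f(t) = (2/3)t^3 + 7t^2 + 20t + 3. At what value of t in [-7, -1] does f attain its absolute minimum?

-7

The derivative is 2t^2 + 14t + 20, which vanishes at t = -5 and t = -2.
Compare values at every candidate in [-7, -1]: f(-7) = -68/3, f(-5) = -16/3, f(-2) = -43/3, f(-1) = -32/3.
The minimum over the interval is -68/3, attained at t = -7.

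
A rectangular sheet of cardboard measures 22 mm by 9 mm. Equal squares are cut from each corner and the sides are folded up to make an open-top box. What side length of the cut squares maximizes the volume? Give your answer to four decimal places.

With cut size x, the volume is V(x) = x(22 − 2x)(9 − 2x) for 0 < x < 4.5.
V'(x) = 12x^2 − 124x + 198. Setting V'(x) = 0 gives x ≈ 1.9738 (the root in (0, 4.5)).
V''(x) = 24x − 124 is negative there, so this is the maximum; V ≈ 180.0262.

1.9738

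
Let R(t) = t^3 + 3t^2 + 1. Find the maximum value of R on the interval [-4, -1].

5

Differentiating, R'(t) = 3t^2 + 6t; whose only zero in [-4, -1] is t = -2.
Evaluating at the critical points and endpoints: R(-4) = -15,  R(-2) = 5,  R(-1) = 3.
So the maximum is R(-2) = 5.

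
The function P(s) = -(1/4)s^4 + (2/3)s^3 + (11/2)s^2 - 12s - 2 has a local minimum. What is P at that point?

-97/12

Critical points: P'(s) = -s^3 + 2s^2 + 11s - 12 vanishes at s = -3, 1, 4.
Second-derivative test with P''(s) = -3s^2 + 4s + 11: P''(-3) = -28 < 0 ⇒ local maximum; P''(1) = 12 > 0 ⇒ local minimum; P''(4) = -21 < 0 ⇒ local maximum.
So the local minimum value is P(1) = -97/12.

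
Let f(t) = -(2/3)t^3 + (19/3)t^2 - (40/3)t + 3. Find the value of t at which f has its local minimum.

Critical points: f'(t) = -2t^2 + (38/3)t - 40/3 vanishes at t = 4/3, 5.
f''(t) = -4t + 38/3. f''(4/3) = 22/3 > 0 ⇒ local minimum; f''(5) = -22/3 < 0 ⇒ local maximum.
Thus f has its local minimum at t = 4/3, with value -413/81.

4/3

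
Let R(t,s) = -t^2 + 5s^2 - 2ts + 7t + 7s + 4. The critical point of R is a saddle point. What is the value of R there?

∂R/∂t = -2t - 2s + 7 = 0 and ∂R/∂s = -2t + 10s + 7 = 0, so (t, s) = (7/2, 0).
The Hessian has R_{tt} = -2, R_{ss} = 10, R_{ts} = -2, giving D = -24 < 0, so the point is a saddle point.
R(7/2, 0) = 65/4.

65/4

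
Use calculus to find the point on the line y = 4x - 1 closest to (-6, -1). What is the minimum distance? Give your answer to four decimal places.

Minimize D(x)^2 = (x + 6)^2 + (4x)^2.
d/dx[D^2] = 2(x + 6) + 2·4·(4x) = 0 ⇒ x = -6/17.
Then y = -41/17 and the distance is √(576/17) ≈ 5.8209.

5.8209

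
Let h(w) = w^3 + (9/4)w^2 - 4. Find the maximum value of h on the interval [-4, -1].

The derivative is 3w^2 + (9/2)w, whose only zero in [-4, -1] is w = -3/2.
Compare values at every candidate in [-4, -1]: h(-4) = -32,  h(-3/2) = -37/16,  h(-1) = -11/4.
Hence the absolute maximum is -37/16 at w = -3/2.

-37/16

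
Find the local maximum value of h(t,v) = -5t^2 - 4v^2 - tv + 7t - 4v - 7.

∂h/∂t = -10t - v + 7 = 0 and ∂h/∂v = -t - 8v - 4 = 0, so (t, v) = (60/79, -47/79).
The Hessian has h_{tt} = -10, h_{vv} = -8, h_{tv} = -1, giving D = 79 > 0 with h_{tt} < 0, so the point is a local maximum.
h(60/79, -47/79) = -249/79.

-249/79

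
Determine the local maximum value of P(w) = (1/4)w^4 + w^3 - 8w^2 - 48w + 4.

P'(w) = w^3 + 3w^2 - 16w - 48 = 0 at w = -4, -3, 4.
P''(w) = 3w^2 + 6w - 16. P''(-4) = 8 > 0 ⇒ local minimum; P''(-3) = -7 < 0 ⇒ local maximum; P''(4) = 56 > 0 ⇒ local minimum.
The local maximum is P(-3) = 277/4.

277/4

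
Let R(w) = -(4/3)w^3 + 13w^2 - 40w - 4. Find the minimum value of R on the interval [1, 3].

The derivative is -4w^2 + 26w - 40, whose only zero in [1, 3] is w = 5/2.
Evaluating at the critical points and endpoints: R(1) = -97/3,  R(5/2) = -523/12,  R(3) = -43.
So the minimum is R(5/2) = -523/12.

-523/12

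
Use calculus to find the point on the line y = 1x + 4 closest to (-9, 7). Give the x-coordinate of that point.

Minimize D(x)^2 = (x + 9)^2 + (x - 3)^2.
d/dx[D^2] = 2(x + 9) + 2·1·(x - 3) = 0 ⇒ x = -3.
Then y = 1 and the distance is √(72) ≈ 8.4853.

-3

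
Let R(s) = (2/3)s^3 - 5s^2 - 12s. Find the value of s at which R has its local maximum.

-1

R'(s) = 2s^2 - 10s - 12. Setting R'(s) = 0 gives s ∈ {-1, 6}.
Second-derivative test with R''(s) = 4s - 10: R''(-1) = -14 < 0 ⇒ local maximum; R''(6) = 14 > 0 ⇒ local minimum.
The local maximum is R(-1) = 19/3.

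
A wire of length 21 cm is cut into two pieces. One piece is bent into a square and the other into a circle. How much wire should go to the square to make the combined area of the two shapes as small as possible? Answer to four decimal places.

Let x be the length used for the square. Square side x/4; circle radius (21−x)/(2π).
A(x) = (x/4)² + π·((21−x)/(2π))² = x²/16 + (21−x)²/(4π) for 0 ≤ x ≤ 21. A'(x) = x/8 − (21−x)/(2π) = 0 gives x = 4·21/(π+4) ≈ 11.7621.
A'' = 1/8 + 1/(2π) > 0, so this gives the minimum combined area; x ≈ 11.7621 cm to the square.

11.7621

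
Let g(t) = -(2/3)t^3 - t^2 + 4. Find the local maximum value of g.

4

g'(t) = -2t^2 - 2t = 0 at t = -1, 0.
Second-derivative test with g''(t) = -4t - 2: g''(-1) = 2 > 0 ⇒ local minimum; g''(0) = -2 < 0 ⇒ local maximum.
Thus g has its local maximum at t = 0, with value 4.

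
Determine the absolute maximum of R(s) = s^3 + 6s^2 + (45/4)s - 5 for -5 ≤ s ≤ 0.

-5

The derivative is 3s^2 + 12s + 45/4, which vanishes at s = -5/2 and s = -3/2.
Compare values at every candidate in [-5, 0]: R(-5) = -145/4, R(-5/2) = -45/4, R(-3/2) = -47/4, R(0) = -5.
Hence the absolute maximum is -5 at s = 0.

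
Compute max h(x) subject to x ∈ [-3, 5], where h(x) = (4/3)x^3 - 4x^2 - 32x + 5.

The derivative is 4x^2 - 8x - 32, which vanishes at x = -2 and x = 4.
Compare values at every candidate in [-3, 5]: h(-3) = 29,  h(-2) = 127/3,  h(4) = -305/3,  h(5) = -265/3.
The maximum over the interval is 127/3, attained at x = -2.

127/3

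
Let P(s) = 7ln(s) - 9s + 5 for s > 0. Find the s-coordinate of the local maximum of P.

7/9

P'(s) = 7/s − 9 = 0 gives s = 7/9.
P''(s) = -7/s², which is negative for s > 0, so this is a local maximum.
P(7/9) = 7·ln(7/9) - 7 + 5 ≈ -3.7592.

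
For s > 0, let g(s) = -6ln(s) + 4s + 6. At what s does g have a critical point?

3/2

g'(s) = -6/s + 4 = 0 gives s = 3/2.
g''(s) = 6/s², which is positive for s > 0, so this is a local minimum.
g(3/2) = -6·ln(3/2) + 6 + 6 ≈ 9.5672.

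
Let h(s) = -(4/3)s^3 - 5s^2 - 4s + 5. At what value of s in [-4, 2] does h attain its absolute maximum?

The derivative is -4s^2 - 10s - 4, which vanishes at s = -2 and s = -1/2.
Candidates: h(-4) = 79/3; h(-2) = 11/3; h(-1/2) = 71/12; h(2) = -101/3.
Hence the absolute maximum is 79/3 at s = -4.

-4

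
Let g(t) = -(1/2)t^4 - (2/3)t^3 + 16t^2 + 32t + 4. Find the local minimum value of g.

-71/6

g'(t) = -2t^3 - 2t^2 + 32t + 32. Setting g'(t) = 0 gives t ∈ {-4, -1, 4}.
Since g''(t) = -6t^2 - 4t + 32, we get g''(-4) = -48 < 0 ⇒ local maximum; g''(-1) = 30 > 0 ⇒ local minimum; g''(4) = -80 < 0 ⇒ local maximum.
So the local minimum value is g(-1) = -71/6.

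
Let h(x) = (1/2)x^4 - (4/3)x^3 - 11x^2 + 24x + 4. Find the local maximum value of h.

h'(x) = 2x^3 - 4x^2 - 22x + 24 = 0 at x = -3, 1, 4.
h''(x) = 6x^2 - 8x - 22. h''(-3) = 56 > 0 ⇒ local minimum; h''(1) = -24 < 0 ⇒ local maximum; h''(4) = 42 > 0 ⇒ local minimum.
So the local maximum value is h(1) = 97/6.

97/6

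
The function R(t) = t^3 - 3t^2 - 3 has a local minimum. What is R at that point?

Critical points: R'(t) = 3t^2 - 6t vanishes at t = 0, 2.
Since R''(t) = 6t - 6, we get R''(0) = -6 < 0 ⇒ local maximum; R''(2) = 6 > 0 ⇒ local minimum.
So the local minimum value is R(2) = -7.

-7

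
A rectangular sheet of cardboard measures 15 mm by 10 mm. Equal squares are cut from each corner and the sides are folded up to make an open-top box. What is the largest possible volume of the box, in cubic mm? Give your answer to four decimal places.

With cut size x, the volume is V(x) = x(15 − 2x)(10 − 2x) for 0 < x < 5.
V'(x) = 12x^2 − 100x + 150. Setting V'(x) = 0 gives x ≈ 1.9619 (the root in (0, 5)).
V''(x) = 24x − 100 is negative there, so this is the maximum; V ≈ 132.0382.

132.0382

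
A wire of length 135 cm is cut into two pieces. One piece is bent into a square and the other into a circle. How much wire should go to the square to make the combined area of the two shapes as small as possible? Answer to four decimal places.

75.6134

Let x be the length used for the square. Square side x/4; circle radius (135−x)/(2π).
A(x) = (x/4)² + π·((135−x)/(2π))² = x²/16 + (135−x)²/(4π) for 0 ≤ x ≤ 135. A'(x) = x/8 − (135−x)/(2π) = 0 gives x = 4·135/(π+4) ≈ 75.6134.
A'' = 1/8 + 1/(2π) > 0, so this gives the minimum combined area; x ≈ 75.6134 cm to the square.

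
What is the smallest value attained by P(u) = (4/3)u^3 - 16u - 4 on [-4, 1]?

The derivative is 4u^2 - 16, whose only zero in [-4, 1] is u = -2.
Candidates: P(-4) = -76/3, P(-2) = 52/3, P(1) = -56/3.
Hence the absolute minimum is -76/3 at u = -4.

-76/3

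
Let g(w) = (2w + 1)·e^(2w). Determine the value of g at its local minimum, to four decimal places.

-0.1353

g'(w) = 2·e^(2w) + (2w + 1)·2·e^(2w) = (4w + 4)·e^(2w). Since e^(2w) > 0, the only critical point is w = -1.
g''(-1) has the same sign as 4 > 0, so this is a local minimum.
g(-1) = (-1)·e^(-2) ≈ -0.1353.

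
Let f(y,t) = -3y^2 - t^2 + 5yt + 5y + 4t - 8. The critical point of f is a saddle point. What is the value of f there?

∂f/∂y = -6y + 5t + 5 = 0 and ∂f/∂t = 5y - 2t + 4 = 0, so (y, t) = (-30/13, -49/13).
The Hessian has f_{yy} = -6, f_{tt} = -2, f_{yt} = 5, giving D = -13 < 0, so the point is a saddle point.
f(-30/13, -49/13) = -277/13.

-277/13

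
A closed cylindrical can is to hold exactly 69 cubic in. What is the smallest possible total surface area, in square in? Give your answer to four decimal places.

93.1281

With radius r and height h, πr²h = 69 so h = 69/(πr²), and S(r) = 2πr² + 2πrh = 2πr² + 2·69/r.
S'(r) = 4πr − 2·69/r² = 0 ⇒ r³ = 69/(2π), so r ≈ 2.2227 and h = 2r ≈ 4.4455.
S''(r) = 4π + 4·69/r³ > 0, so this is the minimum; S ≈ 93.1281.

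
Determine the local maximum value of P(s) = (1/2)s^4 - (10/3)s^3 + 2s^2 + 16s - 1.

Critical points: P'(s) = 2s^3 - 10s^2 + 4s + 16 vanishes at s = -1, 2, 4.
Second-derivative test with P''(s) = 6s^2 - 20s + 4: P''(-1) = 30 > 0 ⇒ local minimum; P''(2) = -12 < 0 ⇒ local maximum; P''(4) = 20 > 0 ⇒ local minimum.
So the local maximum value is P(2) = 61/3.

61/3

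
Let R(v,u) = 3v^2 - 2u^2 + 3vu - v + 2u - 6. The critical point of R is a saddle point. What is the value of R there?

∂R/∂v = 6v + 3u - 1 = 0 and ∂R/∂u = 3v - 4u + 2 = 0, so (v, u) = (-2/33, 5/11).
The Hessian has R_{vv} = 6, R_{uu} = -4, R_{vu} = 3, giving D = -33 < 0, so the point is a saddle point.
R(-2/33, 5/11) = -182/33.

-182/33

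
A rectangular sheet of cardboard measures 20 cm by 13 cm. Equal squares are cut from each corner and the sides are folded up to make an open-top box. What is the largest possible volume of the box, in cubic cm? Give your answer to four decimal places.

300.1750

With cut size x, the volume is V(x) = x(20 − 2x)(13 − 2x) for 0 < x < 6.5.
V'(x) = 12x^2 − 132x + 260. Setting V'(x) = 0 gives x ≈ 2.5703 (the root in (0, 6.5)).
V''(x) = 24x − 132 is negative there, so this is the maximum; V ≈ 300.1750.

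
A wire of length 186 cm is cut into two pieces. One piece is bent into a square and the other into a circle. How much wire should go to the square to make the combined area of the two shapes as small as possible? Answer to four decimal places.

Let x be the length used for the square. Square side x/4; circle radius (186−x)/(2π).
A(x) = (x/4)² + π·((186−x)/(2π))² = x²/16 + (186−x)²/(4π) for 0 ≤ x ≤ 186. A'(x) = x/8 − (186−x)/(2π) = 0 gives x = 4·186/(π+4) ≈ 104.1784.
A'' = 1/8 + 1/(2π) > 0, so this gives the minimum combined area; x ≈ 104.1784 cm to the square.

104.1784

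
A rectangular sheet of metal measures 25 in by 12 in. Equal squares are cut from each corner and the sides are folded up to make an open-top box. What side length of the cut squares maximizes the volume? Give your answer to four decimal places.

2.5573

With cut size x, the volume is V(x) = x(25 − 2x)(12 − 2x) for 0 < x < 6.
V'(x) = 12x^2 − 148x + 300. Setting V'(x) = 0 gives x ≈ 2.5573 (the root in (0, 6)).
V''(x) = 24x − 148 is negative there, so this is the maximum; V ≈ 350.1428.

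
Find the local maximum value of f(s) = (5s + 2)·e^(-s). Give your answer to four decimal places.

Differentiating with the product rule gives f'(s) = (-5s + 3)·e^(-s). Since e^(-s) > 0, the only critical point is s = 3/5.
f''(3/5) has the same sign as -5 < 0, so this is a local maximum.
f(3/5) = (5)·e^(-3/5) ≈ 2.7441.

2.7441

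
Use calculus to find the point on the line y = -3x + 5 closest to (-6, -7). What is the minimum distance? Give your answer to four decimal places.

9.4868

Minimize D(x)^2 = (x + 6)^2 + (-3x + 12)^2.
d/dx[D^2] = 2(x + 6) + 2·(-3)·(-3x + 12) = 0 ⇒ x = 3.
Then y = -4 and the distance is √(90) ≈ 9.4868.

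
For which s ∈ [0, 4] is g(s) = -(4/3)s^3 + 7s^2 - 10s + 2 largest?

0

The derivative is -4s^2 + 14s - 10, which vanishes at s = 1 and s = 5/2.
Candidates: g(0) = 2, g(1) = -7/3, g(5/2) = -1/12, g(4) = -34/3.
So the maximum is g(0) = 2.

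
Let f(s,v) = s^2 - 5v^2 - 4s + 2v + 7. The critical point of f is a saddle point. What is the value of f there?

∂f/∂s = 2s - 4 = 0 and ∂f/∂v = -10v + 2 = 0, so (s, v) = (2, 1/5).
The Hessian has f_{ss} = 2, f_{vv} = -10, f_{sv} = 0, giving D = -20 < 0, so the point is a saddle point.
f(2, 1/5) = 16/5.

16/5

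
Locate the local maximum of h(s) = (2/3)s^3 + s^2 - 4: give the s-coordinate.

-1

Critical points: h'(s) = 2s^2 + 2s vanishes at s = -1, 0.
Second-derivative test with h''(s) = 4s + 2: h''(-1) = -2 < 0 ⇒ local maximum; h''(0) = 2 > 0 ⇒ local minimum.
Thus h has its local maximum at s = -1, with value -11/3.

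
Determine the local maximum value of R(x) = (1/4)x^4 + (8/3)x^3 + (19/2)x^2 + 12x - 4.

-25/4

R'(x) = x^3 + 8x^2 + 19x + 12 = 0 at x = -4, -3, -1.
Second-derivative test with R''(x) = 3x^2 + 16x + 19: R''(-4) = 3 > 0 ⇒ local minimum; R''(-3) = -2 < 0 ⇒ local maximum; R''(-1) = 6 > 0 ⇒ local minimum.
So the local maximum value is R(-3) = -25/4.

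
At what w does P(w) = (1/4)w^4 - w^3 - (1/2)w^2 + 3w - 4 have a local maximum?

P'(w) = w^3 - 3w^2 - w + 3 = 0 at w = -1, 1, 3.
Since P''(w) = 3w^2 - 6w - 1, we get P''(-1) = 8 > 0 ⇒ local minimum; P''(1) = -4 < 0 ⇒ local maximum; P''(3) = 8 > 0 ⇒ local minimum.
Thus P has its local maximum at w = 1, with value -9/4.

1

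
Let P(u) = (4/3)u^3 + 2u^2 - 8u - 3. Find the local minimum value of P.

P'(u) = 4u^2 + 4u - 8. Setting P'(u) = 0 gives u ∈ {-2, 1}.
Since P''(u) = 8u + 4, we get P''(-2) = -12 < 0 ⇒ local maximum; P''(1) = 12 > 0 ⇒ local minimum.
The local minimum is P(1) = -23/3.

-23/3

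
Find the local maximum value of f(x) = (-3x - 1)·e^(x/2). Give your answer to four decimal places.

1.8684

By the product rule, f'(x) = (-(3/2)x - 7/2)·e^(x/2). Since e^(x/2) > 0, the only critical point is x = -7/3.
f''(-7/3) has the same sign as -3/2 < 0, so this is a local maximum.
f(-7/3) = (6)·e^(-7/6) ≈ 1.8684.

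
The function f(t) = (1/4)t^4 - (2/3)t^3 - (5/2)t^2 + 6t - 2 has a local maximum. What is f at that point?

13/12

Critical points: f'(t) = t^3 - 2t^2 - 5t + 6 vanishes at t = -2, 1, 3.
Since f''(t) = 3t^2 - 4t - 5, we get f''(-2) = 15 > 0 ⇒ local minimum; f''(1) = -6 < 0 ⇒ local maximum; f''(3) = 10 > 0 ⇒ local minimum.
Thus f has its local maximum at t = 1, with value 13/12.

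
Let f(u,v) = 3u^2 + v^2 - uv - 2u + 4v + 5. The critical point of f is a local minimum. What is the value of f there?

∂f/∂u = 6u - v - 2 = 0 and ∂f/∂v = -u + 2v + 4 = 0, so (u, v) = (0, -2).
The Hessian has f_{uu} = 6, f_{vv} = 2, f_{uv} = -1, giving D = 11 > 0 with f_{uu} > 0, so the point is a local minimum.
f(0, -2) = 1.

1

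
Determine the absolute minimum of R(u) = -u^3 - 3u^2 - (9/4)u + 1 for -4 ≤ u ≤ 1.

R'(u) = -3u^2 - 6u - 9/4, which vanishes at u = -3/2 and u = -1/2.
Evaluating at the critical points and endpoints: R(-4) = 26,  R(-3/2) = 1,  R(-1/2) = 3/2,  R(1) = -21/4.
So the minimum is R(1) = -21/4.

-21/4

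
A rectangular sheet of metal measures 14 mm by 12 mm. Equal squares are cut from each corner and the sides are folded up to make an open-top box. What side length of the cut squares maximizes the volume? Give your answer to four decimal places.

With cut size x, the volume is V(x) = x(14 − 2x)(12 − 2x) for 0 < x < 6.
V'(x) = 12x^2 − 104x + 168. Setting V'(x) = 0 gives x ≈ 2.1475 (the root in (0, 6)).
V''(x) = 24x − 104 is negative there, so this is the maximum; V ≈ 160.5837.

2.1475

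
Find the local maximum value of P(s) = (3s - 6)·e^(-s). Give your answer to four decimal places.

0.1494

P'(s) = 3·e^(-s) + (3s - 6)·(-1)·e^(-s) = (-3s + 9)·e^(-s). Since e^(-s) > 0, the only critical point is s = 3.
P''(3) has the same sign as -3 < 0, so this is a local maximum.
P(3) = (3)·e^(-3) ≈ 0.1494.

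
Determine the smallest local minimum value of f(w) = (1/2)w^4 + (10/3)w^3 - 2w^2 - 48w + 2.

-202/3

f'(w) = 2w^3 + 10w^2 - 4w - 48. Setting f'(w) = 0 gives w ∈ {-4, -3, 2}.
f''(w) = 6w^2 + 20w - 4. f''(-4) = 12 > 0 ⇒ local minimum; f''(-3) = -10 < 0 ⇒ local maximum; f''(2) = 60 > 0 ⇒ local minimum.
The smallest local minimum is f(2) = -202/3.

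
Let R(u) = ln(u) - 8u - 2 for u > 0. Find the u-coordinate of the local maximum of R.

R'(u) = 1/u − 8 = 0 gives u = 1/8.
R''(u) = -1/u², which is negative for u > 0, so this is a local maximum.
R(1/8) = 1·ln(1/8) - 1 - 2 ≈ -5.0794.

1/8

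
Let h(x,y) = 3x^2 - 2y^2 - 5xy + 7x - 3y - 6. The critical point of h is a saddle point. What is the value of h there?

∂h/∂x = 6x - 5y + 7 = 0 and ∂h/∂y = -5x - 4y - 3 = 0, so (x, y) = (-43/49, 17/49).
The Hessian has h_{xx} = 6, h_{yy} = -4, h_{xy} = -5, giving D = -49 < 0, so the point is a saddle point.
h(-43/49, 17/49) = -470/49.

-470/49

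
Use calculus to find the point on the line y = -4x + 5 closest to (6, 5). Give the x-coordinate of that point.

6/17

Minimize D(x)^2 = (x - 6)^2 + (-4x)^2.
d/dx[D^2] = 2(x - 6) + 2·(-4)·(-4x) = 0 ⇒ x = 6/17.
Then y = 61/17 and the distance is √(576/17) ≈ 5.8209.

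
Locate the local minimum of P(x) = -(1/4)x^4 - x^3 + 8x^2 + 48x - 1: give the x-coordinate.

-3

Critical points: P'(x) = -x^3 - 3x^2 + 16x + 48 vanishes at x = -4, -3, 4.
Since P''(x) = -3x^2 - 6x + 16, we get P''(-4) = -8 < 0 ⇒ local maximum; P''(-3) = 7 > 0 ⇒ local minimum; P''(4) = -56 < 0 ⇒ local maximum.
The local minimum is P(-3) = -265/4.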